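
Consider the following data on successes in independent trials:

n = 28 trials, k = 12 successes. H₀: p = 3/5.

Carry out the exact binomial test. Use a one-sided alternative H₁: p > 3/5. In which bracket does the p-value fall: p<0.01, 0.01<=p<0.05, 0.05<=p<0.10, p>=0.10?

p-value bracket: p>=0.10

Exact binomial: n=28, k=12, p₀=3/5=0.6000
P(X≥12) from Σ C(n,i)·p₀^i·(1−p₀)^(n−i)
p-value (one-sided, H₁ greater) = 0.97849
→ bracket: p>=0.10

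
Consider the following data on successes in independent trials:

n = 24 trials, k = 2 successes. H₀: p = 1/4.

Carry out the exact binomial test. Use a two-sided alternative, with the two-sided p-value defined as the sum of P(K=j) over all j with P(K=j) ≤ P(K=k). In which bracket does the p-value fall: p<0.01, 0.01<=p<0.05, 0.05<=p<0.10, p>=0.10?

Exact binomial: n=24, k=2, p₀=1/4=0.2500
P(X=j) = C(n,j)·p₀^j·(1−p₀)^(n−j); p = Σ P(X=j) over j with P(X=j) ≤ P(X=2)
p-value (two-sided) = 0.06114
→ bracket: 0.05<=p<0.10

p-value bracket: 0.05<=p<0.10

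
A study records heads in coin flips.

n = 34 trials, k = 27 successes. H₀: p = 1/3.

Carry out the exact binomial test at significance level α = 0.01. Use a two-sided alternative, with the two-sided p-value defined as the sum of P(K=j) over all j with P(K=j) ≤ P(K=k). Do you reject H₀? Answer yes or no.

reject H₀: yes

Exact binomial: n=34, k=27, p₀=1/3=0.3333
P(X=j) = C(n,j)·p₀^j·(1−p₀)^(n−j); p = Σ P(X=j) over j with P(X=j) ≤ P(X=27)
p-value (two-sided) = 0.00000
At α=0.01: p < α → reject H₀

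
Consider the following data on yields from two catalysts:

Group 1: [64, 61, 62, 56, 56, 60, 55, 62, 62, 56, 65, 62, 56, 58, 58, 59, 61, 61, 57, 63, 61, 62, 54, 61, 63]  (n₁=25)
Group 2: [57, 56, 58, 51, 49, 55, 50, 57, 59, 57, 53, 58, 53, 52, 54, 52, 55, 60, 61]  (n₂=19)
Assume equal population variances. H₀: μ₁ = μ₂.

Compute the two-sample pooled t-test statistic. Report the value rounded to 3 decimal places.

x̄₁=59.800, s₁=3.069, n₁=25
x̄₂=55.105, s₂=3.430, n₂=19
s_p² = [24·3.069² + 18·3.430²]/42 = 10.4236
SE = √(s_p²·(1/25+1/19)) = 0.9826
t = (59.800−55.105)/0.9826 = 4.7778
df = 42

test statistic = 4.778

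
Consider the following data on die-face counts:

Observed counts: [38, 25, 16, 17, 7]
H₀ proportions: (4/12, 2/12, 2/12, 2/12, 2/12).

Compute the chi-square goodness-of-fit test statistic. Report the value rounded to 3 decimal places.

n = 103; E_i = n·p_i = [34.33, 17.17, 17.17, 17.17, 17.17]
χ² = (38−34.33)²/34.33 + (25−17.17)²/17.17 + (16−17.17)²/17.17 + (17−17.17)²/17.17 + (7−17.17)²/17.17 = 10.0680
df = 4

test statistic = 10.068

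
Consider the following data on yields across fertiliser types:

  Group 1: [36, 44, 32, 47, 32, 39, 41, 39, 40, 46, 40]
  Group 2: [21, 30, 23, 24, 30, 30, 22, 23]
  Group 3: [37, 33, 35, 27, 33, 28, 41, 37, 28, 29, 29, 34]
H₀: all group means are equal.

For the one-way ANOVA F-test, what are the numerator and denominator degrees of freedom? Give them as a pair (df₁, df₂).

degrees of freedom = [2, 28]

k = 3 groups, N = 31 total
df = (k−1, N−k) = (3−1, 31−3) = (2, 28)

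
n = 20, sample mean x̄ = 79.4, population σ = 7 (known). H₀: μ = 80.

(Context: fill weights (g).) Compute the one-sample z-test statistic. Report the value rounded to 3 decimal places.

SE = σ/√n = 7/√20 = 1.5652
z = (x̄−μ₀)/SE = (79.4−80)/1.5652 = -0.3833

test statistic = -0.383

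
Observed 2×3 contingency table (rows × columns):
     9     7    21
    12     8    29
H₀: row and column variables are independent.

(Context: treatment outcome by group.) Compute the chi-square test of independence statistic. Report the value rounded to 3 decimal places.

test statistic = 0.103

Row totals [37, 49], col totals [21, 15, 50], n=86
χ² = (9−9.03)²/9.03 + (7−6.45)²/6.45 + (21−21.51)²/21.51 + (12−11.97)²/11.97 + (8−8.55)²/8.55 + (29−28.49)²/28.49 = 0.1028
df = 2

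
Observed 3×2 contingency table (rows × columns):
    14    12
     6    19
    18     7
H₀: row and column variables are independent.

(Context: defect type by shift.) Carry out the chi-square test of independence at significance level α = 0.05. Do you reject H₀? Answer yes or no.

Row totals [26, 25, 25], col totals [38, 38], n=76
χ² = (14−13.00)²/13.00 + (12−13.00)²/13.00 + (6−12.50)²/12.50 + (19−12.50)²/12.50 + (18−12.50)²/12.50 + (7−12.50)²/12.50 = 11.7538
df = 2
p-value (upper-tail) = 0.00280
At α=0.05: p < α → reject H₀

reject H₀: yes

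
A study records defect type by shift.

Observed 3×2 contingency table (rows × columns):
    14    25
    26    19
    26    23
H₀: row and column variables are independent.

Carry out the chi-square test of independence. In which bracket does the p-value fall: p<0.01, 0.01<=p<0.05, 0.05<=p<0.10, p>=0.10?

Row totals [39, 45, 49], col totals [66, 67], n=133
χ² = (14−19.35)²/19.35 + (25−19.65)²/19.65 + (26−22.33)²/22.33 + (19−22.67)²/22.67 + (26−24.32)²/24.32 + (23−24.68)²/24.68 = 4.3679
df = 2
p-value (upper-tail) = 0.11260
→ bracket: p>=0.10

p-value bracket: p>=0.10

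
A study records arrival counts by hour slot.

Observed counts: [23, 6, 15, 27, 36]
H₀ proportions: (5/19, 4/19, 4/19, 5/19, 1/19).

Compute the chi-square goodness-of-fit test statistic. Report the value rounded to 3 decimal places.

test statistic = 179.394

n = 107; E_i = n·p_i = [28.16, 22.53, 22.53, 28.16, 5.63]
χ² = (23−28.16)²/28.16 + (6−22.53)²/22.53 + (15−22.53)²/22.53 + (27−28.16)²/28.16 + (36−5.63)²/5.63 = 179.3939
df = 4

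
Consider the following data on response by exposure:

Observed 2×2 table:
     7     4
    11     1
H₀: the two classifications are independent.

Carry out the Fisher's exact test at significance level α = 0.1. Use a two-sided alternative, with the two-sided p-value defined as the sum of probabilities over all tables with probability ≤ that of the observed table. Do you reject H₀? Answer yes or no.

Margins: r₁=11, r₂=12, c₁=18, c₂=5, n=23
p_obs = C(11,7)·C(12,11)/C(23,18); sum pmf over tables with pmf ≤ p_obs
p-value (two-sided) = 0.15495
At α=0.1: p ≥ α → fail to reject H₀

reject H₀: no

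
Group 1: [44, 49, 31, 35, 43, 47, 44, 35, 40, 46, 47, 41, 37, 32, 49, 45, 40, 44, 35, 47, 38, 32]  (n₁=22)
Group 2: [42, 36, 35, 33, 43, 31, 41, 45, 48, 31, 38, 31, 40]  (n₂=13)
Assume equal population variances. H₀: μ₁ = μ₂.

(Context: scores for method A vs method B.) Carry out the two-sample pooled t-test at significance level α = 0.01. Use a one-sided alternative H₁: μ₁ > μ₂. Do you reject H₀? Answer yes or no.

x̄₁=40.955, s₁=5.794, n₁=22
x̄₂=38.000, s₂=5.686, n₂=13
s_p² = [21·5.794² + 12·5.686²]/33 = 33.1198
SE = √(s_p²·(1/22+1/13)) = 2.0132
t = (40.955−38.000)/2.0132 = 1.4676
df = 33
p-value (one-sided, H₁ greater) = 0.07585
At α=0.01: p ≥ α → fail to reject H₀

reject H₀: no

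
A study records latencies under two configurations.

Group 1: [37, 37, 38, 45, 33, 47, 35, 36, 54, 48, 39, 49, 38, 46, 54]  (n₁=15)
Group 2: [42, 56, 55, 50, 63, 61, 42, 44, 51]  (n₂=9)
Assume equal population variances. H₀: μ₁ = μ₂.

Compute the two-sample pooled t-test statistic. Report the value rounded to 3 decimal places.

x̄₁=42.400, s₁=6.957, n₁=15
x̄₂=51.556, s₂=7.860, n₂=9
s_p² = [14·6.957² + 8·7.860²]/22 = 53.2646
SE = √(s_p²·(1/15+1/9)) = 3.0772
t = (42.400−51.556)/3.0772 = -2.9753
df = 22

test statistic = -2.975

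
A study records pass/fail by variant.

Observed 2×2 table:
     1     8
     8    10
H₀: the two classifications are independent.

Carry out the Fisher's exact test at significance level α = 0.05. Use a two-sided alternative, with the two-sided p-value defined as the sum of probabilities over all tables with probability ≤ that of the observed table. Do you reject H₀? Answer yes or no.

reject H₀: no

Margins: r₁=9, r₂=18, c₁=9, c₂=18, n=27
p_obs = C(9,1)·C(18,8)/C(27,9); sum pmf over tables with pmf ≤ p_obs
p-value (two-sided) = 0.19250
At α=0.05: p ≥ α → fail to reject H₀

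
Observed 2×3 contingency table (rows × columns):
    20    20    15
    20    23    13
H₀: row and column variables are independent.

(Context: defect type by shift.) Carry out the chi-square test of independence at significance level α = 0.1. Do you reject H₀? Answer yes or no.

Row totals [55, 56], col totals [40, 43, 28], n=111
χ² = (20−19.82)²/19.82 + (20−21.31)²/21.31 + (15−13.87)²/13.87 + (20−20.18)²/20.18 + (23−21.69)²/21.69 + (13−14.13)²/14.13 = 0.3432
df = 2
p-value (upper-tail) = 0.84233
At α=0.1: p ≥ α → fail to reject H₀

reject H₀: no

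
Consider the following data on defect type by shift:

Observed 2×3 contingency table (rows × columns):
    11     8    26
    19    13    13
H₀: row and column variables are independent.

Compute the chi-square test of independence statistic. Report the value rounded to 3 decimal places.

test statistic = 7.657

Row totals [45, 45], col totals [30, 21, 39], n=90
χ² = (11−15.00)²/15.00 + (8−10.50)²/10.50 + (26−19.50)²/19.50 + (19−15.00)²/15.00 + (13−10.50)²/10.50 + (13−19.50)²/19.50 = 7.6571
df = 2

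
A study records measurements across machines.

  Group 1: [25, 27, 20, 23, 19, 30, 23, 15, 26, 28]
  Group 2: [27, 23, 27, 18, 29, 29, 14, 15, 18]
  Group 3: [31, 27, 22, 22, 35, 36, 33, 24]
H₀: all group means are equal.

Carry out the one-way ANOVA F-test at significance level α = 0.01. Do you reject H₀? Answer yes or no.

Group means [23.60, 22.22, 28.75], grand mean 24.667
SSB = Σnᵢ(x̄ᵢ−x̄)² = 198.544; SSW = ΣΣ(x−x̄ᵢ)² = 713.456
MSB = 198.544/2 = 99.2722; MSW = 713.456/24 = 29.7273
F = MSB/MSW = 3.3394
df = (2, 24)
p-value (upper-tail) = 0.05254
At α=0.01: p ≥ α → fail to reject H₀

reject H₀: no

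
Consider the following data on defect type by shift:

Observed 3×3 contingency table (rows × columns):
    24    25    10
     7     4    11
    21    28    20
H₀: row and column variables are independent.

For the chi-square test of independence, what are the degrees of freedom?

degrees of freedom = 4

df = (r−1)(c−1) = (3−1)·(3−1) = 4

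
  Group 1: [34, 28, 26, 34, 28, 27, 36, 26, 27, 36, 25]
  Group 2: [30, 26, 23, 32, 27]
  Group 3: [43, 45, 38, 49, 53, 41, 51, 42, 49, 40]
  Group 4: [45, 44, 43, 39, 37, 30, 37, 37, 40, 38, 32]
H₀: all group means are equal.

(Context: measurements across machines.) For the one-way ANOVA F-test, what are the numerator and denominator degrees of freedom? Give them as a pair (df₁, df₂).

k = 4 groups, N = 37 total
df = (k−1, N−k) = (4−1, 37−4) = (3, 33)

degrees of freedom = [3, 33]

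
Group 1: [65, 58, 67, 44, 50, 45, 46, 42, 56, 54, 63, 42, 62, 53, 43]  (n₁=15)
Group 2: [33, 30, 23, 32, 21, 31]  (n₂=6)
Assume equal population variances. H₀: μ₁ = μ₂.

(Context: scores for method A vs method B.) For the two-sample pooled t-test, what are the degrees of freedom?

df = n₁ + n₂ − 2 = 15 + 6 − 2 = 19

degrees of freedom = 19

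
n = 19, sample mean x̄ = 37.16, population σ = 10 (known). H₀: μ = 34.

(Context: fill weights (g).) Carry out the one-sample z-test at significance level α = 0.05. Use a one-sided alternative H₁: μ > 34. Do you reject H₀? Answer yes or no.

reject H₀: no

SE = σ/√n = 10/√19 = 2.2942
z = (x̄−μ₀)/SE = (37.16−34)/2.2942 = 1.3774
p-value (one-sided, H₁ greater) = 0.08419
At α=0.05: p ≥ α → fail to reject H₀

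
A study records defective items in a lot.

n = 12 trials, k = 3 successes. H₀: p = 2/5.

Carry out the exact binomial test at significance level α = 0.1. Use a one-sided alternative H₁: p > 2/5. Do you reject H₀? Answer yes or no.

reject H₀: no

Exact binomial: n=12, k=3, p₀=2/5=0.4000
P(X≥3) from Σ C(n,i)·p₀^i·(1−p₀)^(n−i)
p-value (one-sided, H₁ greater) = 0.91656
At α=0.1: p ≥ α → fail to reject H₀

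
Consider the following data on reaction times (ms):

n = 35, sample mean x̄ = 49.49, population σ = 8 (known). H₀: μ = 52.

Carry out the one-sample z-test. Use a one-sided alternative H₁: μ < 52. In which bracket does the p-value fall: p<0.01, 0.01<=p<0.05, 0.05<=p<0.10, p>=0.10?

SE = σ/√n = 8/√35 = 1.3522
z = (x̄−μ₀)/SE = (49.49−52)/1.3522 = -1.8562
p-value (one-sided, H₁ less) = 0.03171
→ bracket: 0.01<=p<0.05

p-value bracket: 0.01<=p<0.05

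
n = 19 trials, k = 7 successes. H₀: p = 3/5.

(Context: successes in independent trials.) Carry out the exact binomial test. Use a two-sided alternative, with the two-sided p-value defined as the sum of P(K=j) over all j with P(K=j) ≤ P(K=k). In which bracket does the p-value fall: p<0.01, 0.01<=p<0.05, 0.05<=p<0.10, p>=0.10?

p-value bracket: 0.05<=p<0.10

Exact binomial: n=19, k=7, p₀=3/5=0.6000
P(X=j) = C(n,j)·p₀^j·(1−p₀)^(n−j); p = Σ P(X=j) over j with P(X=j) ≤ P(X=7)
p-value (two-sided) = 0.05819
→ bracket: 0.05<=p<0.10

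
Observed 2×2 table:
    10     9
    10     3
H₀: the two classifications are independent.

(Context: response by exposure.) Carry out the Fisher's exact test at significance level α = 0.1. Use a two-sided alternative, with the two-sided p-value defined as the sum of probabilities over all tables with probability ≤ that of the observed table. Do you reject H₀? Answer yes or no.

Margins: r₁=19, r₂=13, c₁=20, c₂=12, n=32
p_obs = C(19,10)·C(13,10)/C(32,20); sum pmf over tables with pmf ≤ p_obs
p-value (two-sided) = 0.26725
At α=0.1: p ≥ α → fail to reject H₀

reject H₀: no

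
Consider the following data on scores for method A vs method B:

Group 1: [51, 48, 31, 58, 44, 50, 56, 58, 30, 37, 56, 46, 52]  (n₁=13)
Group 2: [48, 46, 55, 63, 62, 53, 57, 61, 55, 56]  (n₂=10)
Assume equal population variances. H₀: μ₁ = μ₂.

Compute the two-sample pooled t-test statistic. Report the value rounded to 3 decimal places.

x̄₁=47.462, s₁=9.606, n₁=13
x̄₂=55.600, s₂=5.621, n₂=10
s_p² = [12·9.606² + 9·5.621²]/21 = 66.2681
SE = √(s_p²·(1/13+1/10)) = 3.4241
t = (47.462−55.600)/3.4241 = -2.3768
df = 21

test statistic = -2.377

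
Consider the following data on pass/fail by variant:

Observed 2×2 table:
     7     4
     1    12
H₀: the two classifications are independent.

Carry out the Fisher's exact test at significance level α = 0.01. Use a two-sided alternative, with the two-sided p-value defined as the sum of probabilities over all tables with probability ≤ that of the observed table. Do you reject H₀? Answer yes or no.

Margins: r₁=11, r₂=13, c₁=8, c₂=16, n=24
p_obs = C(11,7)·C(13,1)/C(24,8); sum pmf over tables with pmf ≤ p_obs
p-value (two-sided) = 0.00781
At α=0.01: p < α → reject H₀

reject H₀: yes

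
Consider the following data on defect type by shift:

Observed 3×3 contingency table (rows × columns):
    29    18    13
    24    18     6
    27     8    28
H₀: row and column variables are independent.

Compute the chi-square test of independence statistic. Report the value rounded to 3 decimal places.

Row totals [60, 48, 63], col totals [80, 44, 47], n=171
χ² = (29−28.07)²/28.07 + (18−15.44)²/15.44 + (13−16.49)²/16.49 + (24−22.46)²/22.46 + (18−12.35)²/12.35 + (6−13.19)²/13.19 + (27−29.47)²/29.47 + (8−16.21)²/16.21 + (28−17.32)²/17.32 = 18.7651
df = 4

test statistic = 18.765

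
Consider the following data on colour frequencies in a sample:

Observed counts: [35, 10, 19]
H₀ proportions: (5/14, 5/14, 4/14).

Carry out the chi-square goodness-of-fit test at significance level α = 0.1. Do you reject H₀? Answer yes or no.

reject H₀: yes

n = 64; E_i = n·p_i = [22.86, 22.86, 18.29]
χ² = (35−22.86)²/22.86 + (10−22.86)²/22.86 + (19−18.29)²/18.29 = 13.7109
df = 2
p-value (upper-tail) = 0.00105
At α=0.1: p < α → reject H₀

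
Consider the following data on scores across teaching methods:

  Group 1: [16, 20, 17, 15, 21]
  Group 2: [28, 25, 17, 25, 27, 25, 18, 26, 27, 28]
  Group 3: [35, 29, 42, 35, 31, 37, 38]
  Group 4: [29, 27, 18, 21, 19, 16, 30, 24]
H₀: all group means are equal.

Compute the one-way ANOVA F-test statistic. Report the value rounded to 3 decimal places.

test statistic = 18.713

Group means [17.80, 24.60, 35.29, 23.00], grand mean 25.533
SSB = Σnᵢ(x̄ᵢ−x̄)² = 1024.838; SSW = ΣΣ(x−x̄ᵢ)² = 474.629
MSB = 1024.838/3 = 341.6127; MSW = 474.629/26 = 18.2549
F = MSB/MSW = 18.7134
df = (3, 26)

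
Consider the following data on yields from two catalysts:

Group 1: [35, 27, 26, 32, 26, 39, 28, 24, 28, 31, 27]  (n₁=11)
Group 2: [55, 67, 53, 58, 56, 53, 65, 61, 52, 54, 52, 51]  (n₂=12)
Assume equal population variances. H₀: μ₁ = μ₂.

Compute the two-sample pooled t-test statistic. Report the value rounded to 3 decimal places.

x̄₁=29.364, s₁=4.478, n₁=11
x̄₂=56.417, s₂=5.299, n₂=12
s_p² = [10·4.478² + 11·5.299²]/21 = 24.2601
SE = √(s_p²·(1/11+1/12)) = 2.0560
t = (29.364−56.417)/2.0560 = -13.1581
df = 21

test statistic = -13.158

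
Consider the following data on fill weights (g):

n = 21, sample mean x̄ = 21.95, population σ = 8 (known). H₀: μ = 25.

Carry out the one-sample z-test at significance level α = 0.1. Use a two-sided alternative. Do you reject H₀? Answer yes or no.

reject H₀: yes

SE = σ/√n = 8/√21 = 1.7457
z = (x̄−μ₀)/SE = (21.95−25)/1.7457 = -1.7471
p-value (two-sided) = 0.08062
At α=0.1: p < α → reject H₀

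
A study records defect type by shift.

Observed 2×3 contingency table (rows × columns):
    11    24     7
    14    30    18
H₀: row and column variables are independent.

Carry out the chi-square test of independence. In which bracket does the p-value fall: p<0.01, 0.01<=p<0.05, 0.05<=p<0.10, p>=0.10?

p-value bracket: p>=0.10

Row totals [42, 62], col totals [25, 54, 25], n=104
χ² = (11−10.10)²/10.10 + (24−21.81)²/21.81 + (7−10.10)²/10.10 + (14−14.90)²/14.90 + (30−32.19)²/32.19 + (18−14.90)²/14.90 = 2.0981
df = 2
p-value (upper-tail) = 0.35027
→ bracket: p>=0.10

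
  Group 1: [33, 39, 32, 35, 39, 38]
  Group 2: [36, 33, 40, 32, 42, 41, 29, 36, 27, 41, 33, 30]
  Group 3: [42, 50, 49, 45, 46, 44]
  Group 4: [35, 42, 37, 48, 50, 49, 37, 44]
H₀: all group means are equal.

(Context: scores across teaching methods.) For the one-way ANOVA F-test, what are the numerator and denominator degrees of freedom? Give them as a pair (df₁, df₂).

degrees of freedom = [3, 28]

k = 4 groups, N = 32 total
df = (k−1, N−k) = (4−1, 32−4) = (3, 28)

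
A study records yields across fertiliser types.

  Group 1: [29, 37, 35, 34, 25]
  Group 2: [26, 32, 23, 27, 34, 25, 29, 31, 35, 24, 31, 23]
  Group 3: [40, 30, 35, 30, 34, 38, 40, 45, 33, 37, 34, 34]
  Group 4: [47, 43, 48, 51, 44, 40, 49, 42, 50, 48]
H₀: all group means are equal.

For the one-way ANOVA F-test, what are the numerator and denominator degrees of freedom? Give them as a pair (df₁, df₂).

degrees of freedom = [3, 35]

k = 4 groups, N = 39 total
df = (k−1, N−k) = (4−1, 39−4) = (3, 35)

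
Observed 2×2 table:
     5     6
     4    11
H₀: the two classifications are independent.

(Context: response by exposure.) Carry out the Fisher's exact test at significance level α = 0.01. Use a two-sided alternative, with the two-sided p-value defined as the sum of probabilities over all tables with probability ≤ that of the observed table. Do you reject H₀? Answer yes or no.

Margins: r₁=11, r₂=15, c₁=9, c₂=17, n=26
p_obs = C(11,5)·C(15,4)/C(26,9); sum pmf over tables with pmf ≤ p_obs
p-value (two-sided) = 0.41854
At α=0.01: p ≥ α → fail to reject H₀

reject H₀: no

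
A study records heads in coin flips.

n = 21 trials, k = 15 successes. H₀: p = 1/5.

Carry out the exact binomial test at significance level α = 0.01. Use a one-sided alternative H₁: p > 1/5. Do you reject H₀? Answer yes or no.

reject H₀: yes

Exact binomial: n=21, k=15, p₀=1/5=0.2000
P(X≥15) from Σ C(n,i)·p₀^i·(1−p₀)^(n−i)
p-value (one-sided, H₁ greater) = 0.00000
At α=0.01: p < α → reject H₀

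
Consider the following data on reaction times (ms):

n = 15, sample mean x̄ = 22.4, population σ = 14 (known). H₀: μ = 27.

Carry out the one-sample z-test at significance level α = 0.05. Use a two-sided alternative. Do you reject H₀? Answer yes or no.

reject H₀: no

SE = σ/√n = 14/√15 = 3.6148
z = (x̄−μ₀)/SE = (22.4−27)/3.6148 = -1.2726
p-value (two-sided) = 0.20318
At α=0.05: p ≥ α → fail to reject H₀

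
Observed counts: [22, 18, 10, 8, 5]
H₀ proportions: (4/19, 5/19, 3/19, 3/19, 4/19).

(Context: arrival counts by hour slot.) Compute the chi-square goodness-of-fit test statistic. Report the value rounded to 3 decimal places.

n = 63; E_i = n·p_i = [13.26, 16.58, 9.95, 9.95, 13.26]
χ² = (22−13.26)²/13.26 + (18−16.58)²/16.58 + (10−9.95)²/9.95 + (8−9.95)²/9.95 + (5−13.26)²/13.26 = 11.4066
df = 4

test statistic = 11.407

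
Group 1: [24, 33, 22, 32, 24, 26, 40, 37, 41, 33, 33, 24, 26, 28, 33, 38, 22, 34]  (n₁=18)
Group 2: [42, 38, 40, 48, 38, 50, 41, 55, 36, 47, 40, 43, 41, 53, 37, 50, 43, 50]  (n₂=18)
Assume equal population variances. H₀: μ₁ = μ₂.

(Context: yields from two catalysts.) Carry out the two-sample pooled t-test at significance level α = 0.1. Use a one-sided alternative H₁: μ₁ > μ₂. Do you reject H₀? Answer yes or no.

x̄₁=30.556, s₁=6.214, n₁=18
x̄₂=44.000, s₂=5.821, n₂=18
s_p² = [17·6.214² + 17·5.821²]/34 = 36.2484
SE = √(s_p²·(1/18+1/18)) = 2.0069
t = (30.556−44.000)/2.0069 = -6.6992
df = 34
p-value (one-sided, H₁ greater) = 1.00000
At α=0.1: p ≥ α → fail to reject H₀

reject H₀: no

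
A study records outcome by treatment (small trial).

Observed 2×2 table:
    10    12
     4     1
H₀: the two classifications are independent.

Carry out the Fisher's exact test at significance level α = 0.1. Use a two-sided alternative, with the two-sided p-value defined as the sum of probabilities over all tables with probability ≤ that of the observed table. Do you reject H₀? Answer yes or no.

Margins: r₁=22, r₂=5, c₁=14, c₂=13, n=27
p_obs = C(22,10)·C(5,4)/C(27,14); sum pmf over tables with pmf ≤ p_obs
p-value (two-sided) = 0.32593
At α=0.1: p ≥ α → fail to reject H₀

reject H₀: no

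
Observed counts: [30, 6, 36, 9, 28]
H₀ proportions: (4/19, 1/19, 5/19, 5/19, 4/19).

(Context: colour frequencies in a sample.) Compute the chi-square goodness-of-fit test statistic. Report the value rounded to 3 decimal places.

test statistic = 18.666

n = 109; E_i = n·p_i = [22.95, 5.74, 28.68, 28.68, 22.95]
χ² = (30−22.95)²/22.95 + (6−5.74)²/5.74 + (36−28.68)²/28.68 + (9−28.68)²/28.68 + (28−22.95)²/22.95 = 18.6661
df = 4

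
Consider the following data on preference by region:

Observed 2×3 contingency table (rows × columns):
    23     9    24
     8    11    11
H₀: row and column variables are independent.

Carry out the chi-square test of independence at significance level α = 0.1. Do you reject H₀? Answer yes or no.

Row totals [56, 30], col totals [31, 20, 35], n=86
χ² = (23−20.19)²/20.19 + (9−13.02)²/13.02 + (24−22.79)²/22.79 + (8−10.81)²/10.81 + (11−6.98)²/6.98 + (11−12.21)²/12.21 = 4.8714
df = 2
p-value (upper-tail) = 0.08754
At α=0.1: p < α → reject H₀

reject H₀: yes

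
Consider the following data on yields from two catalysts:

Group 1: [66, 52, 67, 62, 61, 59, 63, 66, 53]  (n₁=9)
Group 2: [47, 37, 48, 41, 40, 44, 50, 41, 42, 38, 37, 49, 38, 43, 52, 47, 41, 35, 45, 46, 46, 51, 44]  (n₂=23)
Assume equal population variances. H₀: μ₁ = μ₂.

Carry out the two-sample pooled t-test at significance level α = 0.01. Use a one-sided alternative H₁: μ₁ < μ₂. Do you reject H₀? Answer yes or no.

x̄₁=61.000, s₁=5.477, n₁=9
x̄₂=43.565, s₂=4.823, n₂=23
s_p² = [8·5.477² + 22·4.823²]/30 = 25.0551
SE = √(s_p²·(1/9+1/23)) = 1.9681
t = (61.000−43.565)/1.9681 = 8.8589
df = 30
p-value (one-sided, H₁ less) = 1.00000
At α=0.01: p ≥ α → fail to reject H₀

reject H₀: no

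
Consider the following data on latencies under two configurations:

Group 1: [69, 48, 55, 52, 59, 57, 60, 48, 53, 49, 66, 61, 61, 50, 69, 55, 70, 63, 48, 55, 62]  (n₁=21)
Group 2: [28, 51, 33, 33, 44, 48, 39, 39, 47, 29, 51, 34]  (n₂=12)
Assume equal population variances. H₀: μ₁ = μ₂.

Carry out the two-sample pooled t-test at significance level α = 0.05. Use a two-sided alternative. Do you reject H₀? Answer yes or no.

reject H₀: yes

x̄₁=57.619, s₁=7.228, n₁=21
x̄₂=39.667, s₂=8.370, n₂=12
s_p² = [20·7.228² + 11·8.370²]/31 = 58.5684
SE = √(s_p²·(1/21+1/12)) = 2.7694
t = (57.619−39.667)/2.7694 = 6.4824
df = 31
p-value (two-sided) = 0.00000
At α=0.05: p < α → reject H₀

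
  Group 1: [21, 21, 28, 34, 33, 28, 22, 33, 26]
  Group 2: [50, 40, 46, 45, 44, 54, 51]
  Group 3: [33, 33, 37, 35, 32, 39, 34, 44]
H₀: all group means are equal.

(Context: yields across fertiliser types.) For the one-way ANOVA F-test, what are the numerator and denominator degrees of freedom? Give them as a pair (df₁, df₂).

k = 3 groups, N = 24 total
df = (k−1, N−k) = (3−1, 24−3) = (2, 21)

degrees of freedom = [2, 21]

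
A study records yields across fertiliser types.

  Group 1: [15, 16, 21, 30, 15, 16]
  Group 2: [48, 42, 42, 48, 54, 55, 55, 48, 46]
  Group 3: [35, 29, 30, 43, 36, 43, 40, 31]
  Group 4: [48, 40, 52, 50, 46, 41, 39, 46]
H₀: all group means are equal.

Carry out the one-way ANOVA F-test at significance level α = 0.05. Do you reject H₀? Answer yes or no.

Group means [18.83, 48.67, 35.88, 45.25], grand mean 38.710
SSB = Σnᵢ(x̄ᵢ−x̄)² = 3669.179; SSW = ΣΣ(x−x̄ᵢ)² = 767.208
MSB = 3669.179/3 = 1223.0596; MSW = 767.208/27 = 28.4151
F = MSB/MSW = 43.0426
df = (3, 27)
p-value (upper-tail) = 0.00000
At α=0.05: p < α → reject H₀

reject H₀: yes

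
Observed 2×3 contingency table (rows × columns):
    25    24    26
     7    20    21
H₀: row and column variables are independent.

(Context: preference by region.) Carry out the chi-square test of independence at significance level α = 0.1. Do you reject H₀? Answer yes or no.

reject H₀: yes

Row totals [75, 48], col totals [32, 44, 47], n=123
χ² = (25−19.51)²/19.51 + (24−26.83)²/26.83 + (26−28.66)²/28.66 + (7−12.49)²/12.49 + (20−17.17)²/17.17 + (21−18.34)²/18.34 = 5.3516
df = 2
p-value (upper-tail) = 0.06885
At α=0.1: p < α → reject H₀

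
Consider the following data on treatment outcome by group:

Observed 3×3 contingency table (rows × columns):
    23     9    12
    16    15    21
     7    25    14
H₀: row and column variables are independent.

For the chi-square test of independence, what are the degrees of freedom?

df = (r−1)(c−1) = (3−1)·(3−1) = 4

degrees of freedom = 4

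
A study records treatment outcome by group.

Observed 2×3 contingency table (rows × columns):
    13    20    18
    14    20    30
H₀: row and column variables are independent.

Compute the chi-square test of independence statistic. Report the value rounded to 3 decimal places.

Row totals [51, 64], col totals [27, 40, 48], n=115
χ² = (13−11.97)²/11.97 + (20−17.74)²/17.74 + (18−21.29)²/21.29 + (14−15.03)²/15.03 + (20−22.26)²/22.26 + (30−26.71)²/26.71 = 1.5878
df = 2

test statistic = 1.588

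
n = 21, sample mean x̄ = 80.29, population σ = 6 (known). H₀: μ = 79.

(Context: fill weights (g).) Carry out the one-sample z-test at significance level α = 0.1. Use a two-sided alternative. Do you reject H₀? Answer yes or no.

SE = σ/√n = 6/√21 = 1.3093
z = (x̄−μ₀)/SE = (80.29−79)/1.3093 = 0.9853
p-value (two-sided) = 0.32450
At α=0.1: p ≥ α → fail to reject H₀

reject H₀: no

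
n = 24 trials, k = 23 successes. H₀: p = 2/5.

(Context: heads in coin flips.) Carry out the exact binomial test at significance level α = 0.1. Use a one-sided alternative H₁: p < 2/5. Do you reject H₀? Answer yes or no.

reject H₀: no

Exact binomial: n=24, k=23, p₀=2/5=0.4000
P(X≤23) from Σ C(n,i)·p₀^i·(1−p₀)^(n−i)
p-value (one-sided, H₁ less) = 1.00000
At α=0.1: p ≥ α → fail to reject H₀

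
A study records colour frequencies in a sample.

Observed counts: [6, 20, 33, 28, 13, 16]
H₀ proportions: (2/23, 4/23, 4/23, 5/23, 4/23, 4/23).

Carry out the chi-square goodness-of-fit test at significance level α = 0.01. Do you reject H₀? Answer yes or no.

reject H₀: no

n = 116; E_i = n·p_i = [10.09, 20.17, 20.17, 25.22, 20.17, 20.17]
χ² = (6−10.09)²/10.09 + (20−20.17)²/20.17 + (33−20.17)²/20.17 + (28−25.22)²/25.22 + (13−20.17)²/20.17 + (16−20.17)²/20.17 = 13.5336
df = 5
p-value (upper-tail) = 0.01886
At α=0.01: p ≥ α → fail to reject H₀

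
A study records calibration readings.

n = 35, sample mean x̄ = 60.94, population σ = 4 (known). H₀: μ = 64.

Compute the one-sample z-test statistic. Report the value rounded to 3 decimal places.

SE = σ/√n = 4/√35 = 0.6761
z = (x̄−μ₀)/SE = (60.94−64)/0.6761 = -4.5258

test statistic = -4.526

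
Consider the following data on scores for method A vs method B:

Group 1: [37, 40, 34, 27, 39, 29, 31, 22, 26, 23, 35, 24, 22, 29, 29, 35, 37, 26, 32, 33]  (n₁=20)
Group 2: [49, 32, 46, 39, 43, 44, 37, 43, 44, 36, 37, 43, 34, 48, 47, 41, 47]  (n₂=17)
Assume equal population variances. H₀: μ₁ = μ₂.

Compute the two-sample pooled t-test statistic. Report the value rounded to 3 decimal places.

x̄₁=30.500, s₁=5.671, n₁=20
x̄₂=41.765, s₂=5.130, n₂=17
s_p² = [19·5.671² + 16·5.130²]/35 = 29.4874
SE = √(s_p²·(1/20+1/17)) = 1.7913
t = (30.500−41.765)/1.7913 = -6.2884
df = 35

test statistic = -6.288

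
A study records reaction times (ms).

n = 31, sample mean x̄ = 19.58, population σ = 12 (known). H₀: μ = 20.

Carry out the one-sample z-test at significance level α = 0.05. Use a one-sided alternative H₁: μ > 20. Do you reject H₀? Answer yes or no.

reject H₀: no

SE = σ/√n = 12/√31 = 2.1553
z = (x̄−μ₀)/SE = (19.58−20)/2.1553 = -0.1949
p-value (one-sided, H₁ greater) = 0.57725
At α=0.05: p ≥ α → fail to reject H₀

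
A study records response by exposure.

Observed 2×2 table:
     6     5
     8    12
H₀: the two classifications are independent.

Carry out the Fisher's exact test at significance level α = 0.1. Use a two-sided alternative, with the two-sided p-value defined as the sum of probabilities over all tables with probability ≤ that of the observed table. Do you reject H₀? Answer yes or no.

Margins: r₁=11, r₂=20, c₁=14, c₂=17, n=31
p_obs = C(11,6)·C(20,8)/C(31,14); sum pmf over tables with pmf ≤ p_obs
p-value (two-sided) = 0.47747
At α=0.1: p ≥ α → fail to reject H₀

reject H₀: no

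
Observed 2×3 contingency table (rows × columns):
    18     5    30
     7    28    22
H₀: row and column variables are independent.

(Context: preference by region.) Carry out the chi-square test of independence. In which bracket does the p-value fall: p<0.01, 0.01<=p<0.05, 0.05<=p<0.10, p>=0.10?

Row totals [53, 57], col totals [25, 33, 52], n=110
χ² = (18−12.05)²/12.05 + (5−15.90)²/15.90 + (30−25.05)²/25.05 + (7−12.95)²/12.95 + (28−17.10)²/17.10 + (22−26.95)²/26.95 = 21.9847
df = 2
p-value (upper-tail) = 0.00002
→ bracket: p<0.01

p-value bracket: p<0.01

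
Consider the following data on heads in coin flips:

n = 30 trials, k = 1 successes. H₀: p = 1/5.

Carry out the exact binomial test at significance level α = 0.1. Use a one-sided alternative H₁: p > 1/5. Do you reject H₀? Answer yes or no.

Exact binomial: n=30, k=1, p₀=1/5=0.2000
P(X≥1) from Σ C(n,i)·p₀^i·(1−p₀)^(n−i)
p-value (one-sided, H₁ greater) = 0.99876
At α=0.1: p ≥ α → fail to reject H₀

reject H₀: no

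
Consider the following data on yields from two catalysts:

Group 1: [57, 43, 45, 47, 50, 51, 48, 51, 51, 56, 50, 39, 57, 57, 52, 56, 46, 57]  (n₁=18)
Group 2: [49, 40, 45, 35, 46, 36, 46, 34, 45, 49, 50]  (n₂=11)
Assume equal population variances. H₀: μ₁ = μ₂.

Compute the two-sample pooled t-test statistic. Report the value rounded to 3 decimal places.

x̄₁=50.722, s₁=5.367, n₁=18
x̄₂=43.182, s₂=5.913, n₂=11
s_p² = [17·5.367² + 10·5.913²]/27 = 31.0832
SE = √(s_p²·(1/18+1/11)) = 2.1337
t = (50.722−43.182)/2.1337 = 3.5340
df = 27

test statistic = 3.534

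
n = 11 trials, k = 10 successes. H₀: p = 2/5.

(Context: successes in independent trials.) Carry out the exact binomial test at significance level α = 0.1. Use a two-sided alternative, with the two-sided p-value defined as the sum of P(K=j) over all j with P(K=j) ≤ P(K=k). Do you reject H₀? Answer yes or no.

Exact binomial: n=11, k=10, p₀=2/5=0.4000
P(X=j) = C(n,j)·p₀^j·(1−p₀)^(n−j); p = Σ P(X=j) over j with P(X=j) ≤ P(X=10)
p-value (two-sided) = 0.00073
At α=0.1: p < α → reject H₀

reject H₀: yes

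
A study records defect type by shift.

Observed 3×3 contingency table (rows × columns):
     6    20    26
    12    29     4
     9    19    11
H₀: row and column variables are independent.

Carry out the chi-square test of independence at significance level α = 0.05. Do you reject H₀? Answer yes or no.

Row totals [52, 45, 39], col totals [27, 68, 41], n=136
χ² = (6−10.32)²/10.32 + (20−26.00)²/26.00 + (26−15.68)²/15.68 + (12−8.93)²/8.93 + (29−22.50)²/22.50 + (4−13.57)²/13.57 + (9−7.74)²/7.74 + (19−19.50)²/19.50 + (11−11.76)²/11.76 = 19.9352
df = 4
p-value (upper-tail) = 0.00051
At α=0.05: p < α → reject H₀

reject H₀: yes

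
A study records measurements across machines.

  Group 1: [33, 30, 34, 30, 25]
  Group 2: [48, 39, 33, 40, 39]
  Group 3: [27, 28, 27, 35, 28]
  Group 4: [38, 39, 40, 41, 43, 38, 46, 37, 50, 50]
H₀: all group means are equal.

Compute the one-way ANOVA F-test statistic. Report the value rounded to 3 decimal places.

test statistic = 13.905

Group means [30.40, 39.80, 29.00, 42.20], grand mean 36.720
SSB = Σnᵢ(x̄ᵢ−x̄)² = 845.440; SSW = ΣΣ(x−x̄ᵢ)² = 425.600
MSB = 845.440/3 = 281.8133; MSW = 425.600/21 = 20.2667
F = MSB/MSW = 13.9053
df = (3, 21)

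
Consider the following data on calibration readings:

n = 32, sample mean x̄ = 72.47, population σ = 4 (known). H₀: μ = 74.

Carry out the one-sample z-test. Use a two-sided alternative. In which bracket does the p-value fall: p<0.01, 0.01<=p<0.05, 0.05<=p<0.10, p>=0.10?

p-value bracket: 0.01<=p<0.05

SE = σ/√n = 4/√32 = 0.7071
z = (x̄−μ₀)/SE = (72.47−74)/0.7071 = -2.1637
p-value (two-sided) = 0.03048
→ bracket: 0.01<=p<0.05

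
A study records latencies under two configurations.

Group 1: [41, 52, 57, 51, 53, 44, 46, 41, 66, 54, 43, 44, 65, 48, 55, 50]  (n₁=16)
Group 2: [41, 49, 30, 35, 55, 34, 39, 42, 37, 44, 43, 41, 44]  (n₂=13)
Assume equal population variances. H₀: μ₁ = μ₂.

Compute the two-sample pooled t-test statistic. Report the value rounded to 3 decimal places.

x̄₁=50.625, s₁=7.667, n₁=16
x̄₂=41.077, s₂=6.512, n₂=13
s_p² = [15·7.667² + 12·6.512²]/27 = 51.5064
SE = √(s_p²·(1/16+1/13)) = 2.6798
t = (50.625−41.077)/2.6798 = 3.5630
df = 27

test statistic = 3.563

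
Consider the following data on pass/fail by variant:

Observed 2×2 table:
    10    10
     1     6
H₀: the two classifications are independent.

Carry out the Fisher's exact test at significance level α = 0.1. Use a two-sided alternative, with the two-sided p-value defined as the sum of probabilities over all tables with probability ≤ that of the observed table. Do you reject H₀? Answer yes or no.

reject H₀: no

Margins: r₁=20, r₂=7, c₁=11, c₂=16, n=27
p_obs = C(20,10)·C(7,1)/C(27,11); sum pmf over tables with pmf ≤ p_obs
p-value (two-sided) = 0.18320
At α=0.1: p ≥ α → fail to reject H₀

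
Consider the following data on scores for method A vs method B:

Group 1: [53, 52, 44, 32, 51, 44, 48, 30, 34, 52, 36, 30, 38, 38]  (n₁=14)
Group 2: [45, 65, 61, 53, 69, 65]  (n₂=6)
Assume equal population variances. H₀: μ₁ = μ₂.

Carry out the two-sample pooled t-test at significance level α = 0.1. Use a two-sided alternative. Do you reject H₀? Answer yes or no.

reject H₀: yes

x̄₁=41.571, s₁=8.609, n₁=14
x̄₂=59.667, s₂=9.004, n₂=6
s_p² = [13·8.609² + 5·9.004²]/18 = 76.0423
SE = √(s_p²·(1/14+1/6)) = 4.2550
t = (41.571−59.667)/4.2550 = -4.2527
df = 18
p-value (two-sided) = 0.00048
At α=0.1: p < α → reject H₀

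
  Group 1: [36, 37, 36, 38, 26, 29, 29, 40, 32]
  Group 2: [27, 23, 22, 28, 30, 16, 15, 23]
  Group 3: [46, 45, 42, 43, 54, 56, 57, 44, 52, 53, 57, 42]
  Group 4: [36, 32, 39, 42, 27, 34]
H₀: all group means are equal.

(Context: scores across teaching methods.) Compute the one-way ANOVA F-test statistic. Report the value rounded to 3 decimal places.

test statistic = 38.370

Group means [33.67, 23.00, 49.25, 35.00], grand mean 36.800
SSB = Σnᵢ(x̄ᵢ−x̄)² = 3491.350; SSW = ΣΣ(x−x̄ᵢ)² = 940.250
MSB = 3491.350/3 = 1163.7833; MSW = 940.250/31 = 30.3306
F = MSB/MSW = 38.3699
df = (3, 31)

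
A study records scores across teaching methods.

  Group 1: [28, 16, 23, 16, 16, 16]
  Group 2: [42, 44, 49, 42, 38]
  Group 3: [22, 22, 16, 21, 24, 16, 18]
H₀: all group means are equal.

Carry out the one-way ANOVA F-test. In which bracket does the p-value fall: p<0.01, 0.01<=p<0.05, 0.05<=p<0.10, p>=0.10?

p-value bracket: p<0.01

Group means [19.17, 43.00, 19.86], grand mean 26.056
SSB = Σnᵢ(x̄ᵢ−x̄)² = 1989.254; SSW = ΣΣ(x−x̄ᵢ)² = 257.690
MSB = 1989.254/2 = 994.6270; MSW = 257.690/15 = 17.1794
F = MSB/MSW = 57.8966
df = (2, 15)
p-value (upper-tail) = 0.00000
→ bracket: p<0.01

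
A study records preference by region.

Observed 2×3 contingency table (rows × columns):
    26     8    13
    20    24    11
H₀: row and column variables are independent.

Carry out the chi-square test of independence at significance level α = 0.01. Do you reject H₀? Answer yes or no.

Row totals [47, 55], col totals [46, 32, 24], n=102
χ² = (26−21.20)²/21.20 + (8−14.75)²/14.75 + (13−11.06)²/11.06 + (20−24.80)²/24.80 + (24−17.25)²/17.25 + (11−12.94)²/12.94 = 8.3733
df = 2
p-value (upper-tail) = 0.01520
At α=0.01: p ≥ α → fail to reject H₀

reject H₀: no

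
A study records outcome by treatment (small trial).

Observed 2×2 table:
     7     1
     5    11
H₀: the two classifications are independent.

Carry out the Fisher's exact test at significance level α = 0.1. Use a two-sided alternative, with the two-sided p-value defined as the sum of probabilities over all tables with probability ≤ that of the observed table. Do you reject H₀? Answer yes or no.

Margins: r₁=8, r₂=16, c₁=12, c₂=12, n=24
p_obs = C(8,7)·C(16,5)/C(24,12); sum pmf over tables with pmf ≤ p_obs
p-value (two-sided) = 0.02719
At α=0.1: p < α → reject H₀

reject H₀: yes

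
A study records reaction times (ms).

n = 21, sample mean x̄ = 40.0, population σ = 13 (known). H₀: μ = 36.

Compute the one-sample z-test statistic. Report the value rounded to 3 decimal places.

test statistic = 1.410

SE = σ/√n = 13/√21 = 2.8368
z = (x̄−μ₀)/SE = (40.0−36)/2.8368 = 1.4100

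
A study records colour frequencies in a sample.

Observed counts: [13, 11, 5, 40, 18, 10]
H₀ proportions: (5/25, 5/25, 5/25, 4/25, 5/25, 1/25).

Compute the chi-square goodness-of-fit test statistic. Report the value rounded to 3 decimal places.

test statistic = 64.804

n = 97; E_i = n·p_i = [19.40, 19.40, 19.40, 15.52, 19.40, 3.88]
χ² = (13−19.40)²/19.40 + (11−19.40)²/19.40 + (5−19.40)²/19.40 + (40−15.52)²/15.52 + (18−19.40)²/19.40 + (10−3.88)²/3.88 = 64.8041
df = 5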